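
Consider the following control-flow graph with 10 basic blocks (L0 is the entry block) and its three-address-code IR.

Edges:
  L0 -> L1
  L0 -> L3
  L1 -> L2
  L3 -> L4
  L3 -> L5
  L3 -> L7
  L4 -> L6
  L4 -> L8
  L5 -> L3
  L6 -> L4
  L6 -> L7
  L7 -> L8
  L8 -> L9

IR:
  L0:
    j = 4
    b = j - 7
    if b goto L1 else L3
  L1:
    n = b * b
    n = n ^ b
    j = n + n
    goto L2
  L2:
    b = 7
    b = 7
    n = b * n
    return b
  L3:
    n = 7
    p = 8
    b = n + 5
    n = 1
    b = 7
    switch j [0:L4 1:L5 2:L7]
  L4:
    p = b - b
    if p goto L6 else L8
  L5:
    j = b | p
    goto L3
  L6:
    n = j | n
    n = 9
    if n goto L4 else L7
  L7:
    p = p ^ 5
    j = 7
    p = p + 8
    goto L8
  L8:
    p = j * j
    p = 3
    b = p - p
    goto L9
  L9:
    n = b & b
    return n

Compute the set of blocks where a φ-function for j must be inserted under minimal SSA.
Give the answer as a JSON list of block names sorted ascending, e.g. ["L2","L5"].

idom tree: L1←L0 L2←L1 L3←L0 L4←L3 L5←L3 L6←L4 L7←L3 L8←L3 L9←L8
Dom∩ at merges:
  L3: preds {L0,L5}: {L0} ∩ {L0,L3,L5} = {L0}; idom=L0
  L4: preds {L3,L6}: {L0,L3} ∩ {L0,L3,L4,L6} = {L0,L3}; idom=L3
  L7: preds {L3,L6}: {L0,L3} ∩ {L0,L3,L4,L6} = {L0,L3}; idom=L3
  L8: preds {L4,L7}: {L0,L3,L4} ∩ {L0,L3,L7} = {L0,L3}; idom=L3

DF walk-up:
  join L3 pred L0: · stop@L0
  join L3 pred L5: L5→L3 stop@L0
  join L4 pred L3: · stop@L3
  join L4 pred L6: L6→L4 stop@L3
  join L7 pred L3: · stop@L3
  join L7 pred L6: L6→L4 stop@L3
  join L8 pred L4: L4 stop@L3
  join L8 pred L7: L7 stop@L3
  L0: DF=∅
  L1: DF=∅
  L2: DF=∅
  L3: DF={L3}
  L4: DF={L4,L7,L8}
  L5: DF={L3}
  L6: DF={L4,L7}
  L7: DF={L8}
  L8: DF=∅
  L9: DF=∅

φ for j: defs {L0,L1,L5,L7}
  DF⁺ = {L3,L8}

Answer: ["L3", "L8"]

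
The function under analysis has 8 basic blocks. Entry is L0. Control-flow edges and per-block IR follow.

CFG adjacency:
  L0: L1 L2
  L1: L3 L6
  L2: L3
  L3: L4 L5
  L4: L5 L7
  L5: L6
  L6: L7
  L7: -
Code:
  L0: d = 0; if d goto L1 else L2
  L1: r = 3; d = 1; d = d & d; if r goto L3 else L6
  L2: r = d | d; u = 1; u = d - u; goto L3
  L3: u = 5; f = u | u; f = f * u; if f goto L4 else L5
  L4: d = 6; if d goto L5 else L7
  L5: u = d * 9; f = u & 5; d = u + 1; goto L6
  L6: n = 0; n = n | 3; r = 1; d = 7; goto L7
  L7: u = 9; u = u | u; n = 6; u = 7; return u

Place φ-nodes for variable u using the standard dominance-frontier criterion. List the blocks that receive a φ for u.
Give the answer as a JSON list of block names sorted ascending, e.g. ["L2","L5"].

Answer: ["L3", "L6", "L7"]

Analysis:
idom tree: L1←L0 L2←L0 L3←L0 L4←L3 L5←L3 L6←L0 L7←L0
Dom at joins:
  L3: preds {L1,L2}: {L0,L1} ∩ {L0,L2} = {L0}; idom=L0
  L5: preds {L3,L4}: {L0,L3} ∩ {L0,L3,L4} = {L0,L3}; idom=L3
  L6: preds {L1,L5}: {L0,L1} ∩ {L0,L3,L5} = {L0}; idom=L0
  L7: preds {L4,L6}: {L0,L3,L4} ∩ {L0,L6} = {L0}; idom=L0

DF derivation:
  join L3 pred L1: L1 stop@L0
  join L3 pred L2: L2 stop@L0
  join L5 pred L3: · stop@L3
  join L5 pred L4: L4 stop@L3
  join L6 pred L1: L1 stop@L0
  join L6 pred L5: L5→L3 stop@L0
  join L7 pred L4: L4→L3 stop@L0
  join L7 pred L6: L6 stop@L0
  L0 → ∅
  L1 → {L3,L6}
  L2 → {L3}
  L3 → {L6,L7}
  L4 → {L5,L7}
  L5 → {L6}
  L6 → {L7}
  L7 → ∅

φ for u: defs {L2,L3,L5,L7}
  DF⁺ = {L3,L6,L7}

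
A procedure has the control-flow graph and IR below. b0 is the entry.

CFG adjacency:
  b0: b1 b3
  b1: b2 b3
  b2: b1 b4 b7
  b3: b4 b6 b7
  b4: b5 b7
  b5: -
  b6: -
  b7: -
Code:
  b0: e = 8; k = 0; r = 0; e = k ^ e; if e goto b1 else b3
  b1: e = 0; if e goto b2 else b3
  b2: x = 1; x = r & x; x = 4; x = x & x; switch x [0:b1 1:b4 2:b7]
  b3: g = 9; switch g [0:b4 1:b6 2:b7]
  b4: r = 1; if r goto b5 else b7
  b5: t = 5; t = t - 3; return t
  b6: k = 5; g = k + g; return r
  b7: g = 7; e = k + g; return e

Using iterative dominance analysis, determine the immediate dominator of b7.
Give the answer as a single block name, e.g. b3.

idom tree: b1←b0 b2←b1 b3←b0 b4←b0 b5←b4 b6←b3 b7←b0
Join-block Dom:
  b1: preds {b0,b2}: {b0} ∩ {b0,b1,b2} = {b0}; idom=b0
  b3: preds {b0,b1}: {b0} ∩ {b0,b1} = {b0}; idom=b0
  b4: preds {b2,b3}: {b0,b1,b2} ∩ {b0,b3} = {b0}; idom=b0
  b7: preds {b2,b3,b4}: {b0,b1,b2} ∩ {b0,b3} ∩ {b0,b4} = {b0}; idom=b0

idom(b7) = b0

Answer: b0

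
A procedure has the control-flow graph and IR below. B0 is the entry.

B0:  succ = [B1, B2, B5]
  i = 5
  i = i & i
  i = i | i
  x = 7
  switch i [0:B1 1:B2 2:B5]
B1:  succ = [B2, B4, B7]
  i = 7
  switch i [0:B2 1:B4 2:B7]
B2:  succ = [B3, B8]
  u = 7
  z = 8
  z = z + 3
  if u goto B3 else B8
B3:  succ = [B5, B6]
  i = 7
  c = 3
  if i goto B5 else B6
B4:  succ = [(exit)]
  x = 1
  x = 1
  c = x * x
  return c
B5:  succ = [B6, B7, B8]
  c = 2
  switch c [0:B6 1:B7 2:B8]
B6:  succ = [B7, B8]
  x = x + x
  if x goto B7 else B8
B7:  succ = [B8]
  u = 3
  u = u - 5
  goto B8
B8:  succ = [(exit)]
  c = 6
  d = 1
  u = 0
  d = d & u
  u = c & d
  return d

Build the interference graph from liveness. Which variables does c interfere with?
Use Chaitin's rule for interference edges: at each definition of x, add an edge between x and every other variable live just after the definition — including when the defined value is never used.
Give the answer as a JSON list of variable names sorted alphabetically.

Answer: ["d", "i", "u", "x"]

Derivation:
Block summaries:
  B0 def {i,x} use ∅
  B1 def {i} use ∅
  B2 def {u,z} use ∅
  B3 def {c,i} use ∅
  B4 def {c,x} use ∅
  B5 def {c} use ∅
  B6 def {x} use {x}
  B7 def {u} use ∅
  B8 def {c,d,u} use ∅

Live sets:
  B0 li=∅ lo={x}
  B1 li={x} lo={x}
  B2 li={x} lo={x}
  B3 li={x} lo={x}
  B4 li=∅ lo=∅
  B5 li={x} lo={x}
  B6 li={x} lo=∅
  B7 li=∅ lo=∅
  B8 li=∅ lo=∅

Conflict graph:
  c: {d,i,u,x}
  d: {c,u}
  i: {c,x}
  u: {c,d,x,z}
  x: {c,i,u,z}
  z: {u,x}

N(c) = ["d", "i", "u", "x"]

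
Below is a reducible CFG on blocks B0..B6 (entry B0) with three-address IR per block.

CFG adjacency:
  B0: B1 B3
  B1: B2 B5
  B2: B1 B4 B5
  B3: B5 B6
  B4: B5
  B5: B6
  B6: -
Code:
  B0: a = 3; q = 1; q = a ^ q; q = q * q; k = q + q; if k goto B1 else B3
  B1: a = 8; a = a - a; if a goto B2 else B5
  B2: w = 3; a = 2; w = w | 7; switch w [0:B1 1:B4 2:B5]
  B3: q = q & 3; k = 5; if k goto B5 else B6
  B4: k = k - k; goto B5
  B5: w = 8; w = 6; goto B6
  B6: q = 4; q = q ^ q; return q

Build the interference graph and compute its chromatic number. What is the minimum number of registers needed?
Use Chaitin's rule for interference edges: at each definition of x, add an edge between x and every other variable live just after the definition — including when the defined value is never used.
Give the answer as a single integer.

Answer: 3

Analysis:
Per-block:
  B0 def {a,k,q} use ∅
  B1 def {a} use ∅
  B2 def {a,w} use ∅
  B3 def {k,q} use {q}
  B4 def {k} use {k}
  B5 def {w} use ∅
  B6 def {q} use ∅

Liveness:
  live B0: ∅→{k,q}
  live B1: {k}→{k}
  live B2: {k}→{k}
  live B3: {q}→∅
  live B4: {k}→∅
  live B5: ∅→∅
  live B6: ∅→∅

Interference:
  a↔{k,q,w}
  k↔{a,q,w}
  q↔{a,k}
  w↔{a,k}

Colouring:
  {a,k,q} pairwise interfere (3-clique) ⇒ χ ≥ 3
  assign a→R0 k→R1 q→R2 w→R2 — no edge inside a register ⇒ χ ≤ 3
  χ = 3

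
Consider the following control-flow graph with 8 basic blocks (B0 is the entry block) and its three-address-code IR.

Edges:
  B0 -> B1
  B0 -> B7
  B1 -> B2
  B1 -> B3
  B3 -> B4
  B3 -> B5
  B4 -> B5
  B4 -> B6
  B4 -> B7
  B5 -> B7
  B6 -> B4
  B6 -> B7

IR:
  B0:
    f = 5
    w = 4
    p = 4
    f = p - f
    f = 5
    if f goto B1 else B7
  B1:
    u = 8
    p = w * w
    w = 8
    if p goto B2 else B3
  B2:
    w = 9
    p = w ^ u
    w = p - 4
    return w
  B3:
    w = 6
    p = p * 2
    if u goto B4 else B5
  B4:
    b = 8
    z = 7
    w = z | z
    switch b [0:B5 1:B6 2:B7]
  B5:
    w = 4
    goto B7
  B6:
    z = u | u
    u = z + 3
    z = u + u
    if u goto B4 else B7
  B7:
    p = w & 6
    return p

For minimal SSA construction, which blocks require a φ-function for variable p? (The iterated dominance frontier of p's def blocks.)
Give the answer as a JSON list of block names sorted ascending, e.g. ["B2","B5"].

Answer: ["B7"]

Derivation:
idom tree: B1←B0 B2←B1 B3←B1 B4←B3 B5←B3 B6←B4 B7←B0
Join-block Dom:
  B4: preds {B3,B6}: {B0,B1,B3} ∩ {B0,B1,B3,B4,B6} = {B0,B1,B3}; idom=B3
  B5: preds {B3,B4}: {B0,B1,B3} ∩ {B0,B1,B3,B4} = {B0,B1,B3}; idom=B3
  B7: preds {B0,B4,B5,B6}: {B0} ∩ {B0,B1,B3,B4} ∩ {B0,B1,B3,B5} ∩ {B0,B1,B3,B4,B6} = {B0}; idom=B0

Frontier:
  B4←B3: walk · to B3
  B4←B6: walk B6→B4 to B3
  B5←B3: walk · to B3
  B5←B4: walk B4 to B3
  B7←B0: walk · to B0
  B7←B4: walk B4→B3→B1 to B0
  B7←B5: walk B5→B3→B1 to B0
  B7←B6: walk B6→B4→B3→B1 to B0
  DF(B0)=∅
  DF(B1)={B7}
  DF(B2)=∅
  DF(B3)={B7}
  DF(B4)={B4,B5,B7}
  DF(B5)={B7}
  DF(B6)={B4,B7}
  DF(B7)=∅

φ for p: defs {B0,B1,B2,B3,B7}
  DF⁺ = {B7}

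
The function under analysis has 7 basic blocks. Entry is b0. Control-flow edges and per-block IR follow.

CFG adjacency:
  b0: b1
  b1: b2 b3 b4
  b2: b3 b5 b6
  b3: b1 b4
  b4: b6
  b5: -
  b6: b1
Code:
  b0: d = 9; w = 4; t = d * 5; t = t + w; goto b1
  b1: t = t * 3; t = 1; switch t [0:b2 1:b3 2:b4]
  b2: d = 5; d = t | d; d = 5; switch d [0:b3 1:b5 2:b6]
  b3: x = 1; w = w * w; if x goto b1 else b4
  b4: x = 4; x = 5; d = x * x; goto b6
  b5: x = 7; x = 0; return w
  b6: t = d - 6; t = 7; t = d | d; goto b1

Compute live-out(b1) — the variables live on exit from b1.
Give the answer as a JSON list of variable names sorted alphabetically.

Per-block:
  b0 def {d,t,w} use ∅
  b1 def {t} use {t}
  b2 def {d} use {t}
  b3 def {w,x} use {w}
  b4 def {d,x} use ∅
  b5 def {x} use {w}
  b6 def {t} use {d}

Backward fixpoint:
  live b0: ∅→{t,w}
  live b1: {t,w}→{t,w}
  live b2: {t,w}→{d,t,w}
  live b3: {t,w}→{t,w}
  live b4: {w}→{d,w}
  live b5: {w}→∅
  live b6: {d,w}→{t,w}

live-out(b1) = ["t", "w"]

Answer: ["t", "w"]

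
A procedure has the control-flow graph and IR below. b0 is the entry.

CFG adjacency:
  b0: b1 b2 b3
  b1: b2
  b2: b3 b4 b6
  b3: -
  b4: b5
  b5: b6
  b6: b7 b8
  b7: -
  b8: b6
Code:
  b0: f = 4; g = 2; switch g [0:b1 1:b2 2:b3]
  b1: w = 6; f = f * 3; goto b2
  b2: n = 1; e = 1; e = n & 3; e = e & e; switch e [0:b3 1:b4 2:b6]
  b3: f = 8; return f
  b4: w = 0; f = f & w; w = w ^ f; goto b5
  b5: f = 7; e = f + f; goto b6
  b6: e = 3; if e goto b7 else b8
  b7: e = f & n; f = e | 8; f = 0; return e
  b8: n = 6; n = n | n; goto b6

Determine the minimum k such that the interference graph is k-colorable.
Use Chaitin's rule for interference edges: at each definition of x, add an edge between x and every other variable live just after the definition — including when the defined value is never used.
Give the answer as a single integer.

Answer: 3

Analysis:
def/use:
  b0 def {f,g} use ∅
  b1 def {f,w} use {f}
  b2 def {e,n} use ∅
  b3 def {f} use ∅
  b4 def {f,w} use {f}
  b5 def {e,f} use ∅
  b6 def {e} use ∅
  b7 def {e,f} use {f,n}
  b8 def {n} use ∅

Liveness:
  live b0: ∅→{f}
  live b1: {f}→{f}
  live b2: {f}→{f,n}
  live b3: ∅→∅
  live b4: {f,n}→{n}
  live b5: {n}→{f,n}
  live b6: {f,n}→{f,n}
  live b7: {f,n}→∅
  live b8: {f}→{f,n}

Interference:
  e↔{f,n}
  f↔{e,g,n,w}
  g↔{f}
  n↔{e,f,w}
  w↔{f,n}

Chromatic number:
  {e,f,n} pairwise interfere (3-clique) ⇒ χ ≥ 3
  assign e→c2 f→c0 g→c1 n→c1 w→c2 — no edge inside a register ⇒ χ ≤ 3
  χ = 3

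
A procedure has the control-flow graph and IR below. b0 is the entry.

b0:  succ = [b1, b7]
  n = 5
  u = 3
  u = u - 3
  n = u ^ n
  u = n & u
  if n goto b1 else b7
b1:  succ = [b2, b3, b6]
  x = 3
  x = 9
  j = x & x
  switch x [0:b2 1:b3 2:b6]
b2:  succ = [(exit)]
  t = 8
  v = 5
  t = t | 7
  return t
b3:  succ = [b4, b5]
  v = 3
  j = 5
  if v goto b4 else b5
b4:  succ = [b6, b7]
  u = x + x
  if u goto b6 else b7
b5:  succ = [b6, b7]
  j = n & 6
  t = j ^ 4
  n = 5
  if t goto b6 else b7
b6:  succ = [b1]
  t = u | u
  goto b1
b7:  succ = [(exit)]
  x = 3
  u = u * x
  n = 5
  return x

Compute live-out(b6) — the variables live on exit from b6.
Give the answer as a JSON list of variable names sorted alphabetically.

Answer: ["n", "u"]

Derivation:
def/use:
  b0 def {n,u} use ∅
  b1 def {j,x} use ∅
  b2 def {t,v} use ∅
  b3 def {j,v} use ∅
  b4 def {u} use {x}
  b5 def {j,n,t} use {n}
  b6 def {t} use {u}
  b7 def {n,u,x} use {u}

Backward fixpoint:
  b0 li=∅ lo={n,u}
  b1 li={n,u} lo={n,u,x}
  b2 li=∅ lo=∅
  b3 li={n,u,x} lo={n,u,x}
  b4 li={n,x} lo={n,u}
  b5 li={n,u} lo={n,u}
  b6 li={n,u} lo={n,u}
  b7 li={u} lo=∅

live-out(b6) = ["n", "u"]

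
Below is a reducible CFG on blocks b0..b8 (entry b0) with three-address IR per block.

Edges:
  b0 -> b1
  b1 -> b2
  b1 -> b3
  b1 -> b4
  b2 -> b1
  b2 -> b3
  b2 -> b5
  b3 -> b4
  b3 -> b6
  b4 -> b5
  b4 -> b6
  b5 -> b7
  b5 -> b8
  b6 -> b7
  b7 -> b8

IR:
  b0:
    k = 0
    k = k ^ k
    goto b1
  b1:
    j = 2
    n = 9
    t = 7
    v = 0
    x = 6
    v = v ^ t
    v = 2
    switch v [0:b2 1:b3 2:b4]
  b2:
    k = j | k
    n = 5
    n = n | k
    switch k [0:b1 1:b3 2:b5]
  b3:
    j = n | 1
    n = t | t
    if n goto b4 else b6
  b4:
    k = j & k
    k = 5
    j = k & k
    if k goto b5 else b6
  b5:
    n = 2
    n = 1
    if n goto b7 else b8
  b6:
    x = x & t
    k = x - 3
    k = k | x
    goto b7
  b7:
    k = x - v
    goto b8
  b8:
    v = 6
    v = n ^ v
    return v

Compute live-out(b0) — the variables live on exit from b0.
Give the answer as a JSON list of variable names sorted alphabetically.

Block summaries:
  b0: {k} / ∅
  b1: {j,n,t,v,x} / ∅
  b2: {k,n} / {j,k}
  b3: {j,n} / {n,t}
  b4: {j,k} / {j,k}
  b5: {n} / ∅
  b6: {k,x} / {t,x}
  b7: {k} / {v,x}
  b8: {v} / {n}

Live sets:
  live b0: ∅→{k}
  live b1: {k}→{j,k,n,t,v,x}
  live b2: {j,k,t,v,x}→{k,n,t,v,x}
  live b3: {k,n,t,v,x}→{j,k,n,t,v,x}
  live b4: {j,k,n,t,v,x}→{n,t,v,x}
  live b5: {v,x}→{n,v,x}
  live b6: {n,t,v,x}→{n,v,x}
  live b7: {n,v,x}→{n}
  live b8: {n}→∅

live-out(b0) = ["k"]

Answer: ["k"]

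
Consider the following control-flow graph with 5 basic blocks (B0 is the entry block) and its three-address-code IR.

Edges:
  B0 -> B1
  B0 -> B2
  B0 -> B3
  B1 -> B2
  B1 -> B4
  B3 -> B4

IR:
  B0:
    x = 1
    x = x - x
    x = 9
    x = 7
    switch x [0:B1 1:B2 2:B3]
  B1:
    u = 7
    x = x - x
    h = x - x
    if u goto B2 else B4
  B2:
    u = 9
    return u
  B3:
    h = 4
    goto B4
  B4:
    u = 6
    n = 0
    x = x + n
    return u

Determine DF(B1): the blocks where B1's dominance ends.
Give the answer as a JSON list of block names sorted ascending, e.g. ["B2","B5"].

idom tree: B1←B0 B2←B0 B3←B0 B4←B0
Dom at joins:
  B2: preds {B0,B1}: {B0} ∩ {B0,B1} = {B0}; idom=B0
  B4: preds {B1,B3}: {B0,B1} ∩ {B0,B3} = {B0}; idom=B0

Frontier:
  B2←B0: walk · to B0
  B2←B1: walk B1 to B0
  B4←B1: walk B1 to B0
  B4←B3: walk B3 to B0
  DF(B0)=∅
  DF(B1)={B2,B4}
  DF(B2)=∅
  DF(B3)={B4}
  DF(B4)=∅

DF(B1) = ["B2", "B4"]

Answer: ["B2", "B4"]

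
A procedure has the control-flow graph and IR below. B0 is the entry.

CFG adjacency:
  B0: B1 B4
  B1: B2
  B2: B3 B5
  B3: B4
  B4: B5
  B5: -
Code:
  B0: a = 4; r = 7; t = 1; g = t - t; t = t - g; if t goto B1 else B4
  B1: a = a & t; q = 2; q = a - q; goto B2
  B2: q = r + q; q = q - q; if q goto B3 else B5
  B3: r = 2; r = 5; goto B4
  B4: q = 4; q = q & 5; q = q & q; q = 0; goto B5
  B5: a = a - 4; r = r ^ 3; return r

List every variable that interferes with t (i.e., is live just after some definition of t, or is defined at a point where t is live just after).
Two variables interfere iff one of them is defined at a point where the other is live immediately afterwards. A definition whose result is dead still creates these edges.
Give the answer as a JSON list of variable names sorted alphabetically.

Answer: ["a", "g", "r"]

Working:
Block summaries:
  B0 def {a,g,r,t} use ∅
  B1 def {a,q} use {a,t}
  B2 def {q} use {q,r}
  B3 def {r} use ∅
  B4 def {q} use ∅
  B5 def {a,r} use {a,r}

Live sets:
  B0 li=∅ lo={a,r,t}
  B1 li={a,r,t} lo={a,q,r}
  B2 li={a,q,r} lo={a,r}
  B3 li={a} lo={a,r}
  B4 li={a,r} lo={a,r}
  B5 li={a,r} lo=∅

Conflict graph:
  a↔{g,q,r,t}
  g↔{a,r,t}
  q↔{a,r}
  r↔{a,g,q,t}
  t↔{a,g,r}

N(t) = ["a", "g", "r"]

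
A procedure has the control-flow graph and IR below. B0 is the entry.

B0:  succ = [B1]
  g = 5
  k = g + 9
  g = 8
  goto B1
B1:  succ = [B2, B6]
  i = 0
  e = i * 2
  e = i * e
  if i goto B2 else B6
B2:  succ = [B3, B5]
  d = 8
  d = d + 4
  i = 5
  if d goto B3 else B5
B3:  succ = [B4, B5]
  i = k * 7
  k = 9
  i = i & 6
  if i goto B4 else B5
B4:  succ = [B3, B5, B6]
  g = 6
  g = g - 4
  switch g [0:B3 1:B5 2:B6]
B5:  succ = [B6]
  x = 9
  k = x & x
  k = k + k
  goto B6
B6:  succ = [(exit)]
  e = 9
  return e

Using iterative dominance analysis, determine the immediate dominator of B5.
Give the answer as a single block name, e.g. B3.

idom tree: B1←B0 B2←B1 B3←B2 B4←B3 B5←B2 B6←B1
Dom at joins:
  B3: preds {B2,B4}: {B0,B1,B2} ∩ {B0,B1,B2,B3,B4} = {B0,B1,B2}; idom=B2
  B5: preds {B2,B3,B4}: {B0,B1,B2} ∩ {B0,B1,B2,B3} ∩ {B0,B1,B2,B3,B4} = {B0,B1,B2}; idom=B2
  B6: preds {B1,B4,B5}: {B0,B1} ∩ {B0,B1,B2,B3,B4} ∩ {B0,B1,B2,B5} = {B0,B1}; idom=B1

idom(B5) = B2

Answer: B2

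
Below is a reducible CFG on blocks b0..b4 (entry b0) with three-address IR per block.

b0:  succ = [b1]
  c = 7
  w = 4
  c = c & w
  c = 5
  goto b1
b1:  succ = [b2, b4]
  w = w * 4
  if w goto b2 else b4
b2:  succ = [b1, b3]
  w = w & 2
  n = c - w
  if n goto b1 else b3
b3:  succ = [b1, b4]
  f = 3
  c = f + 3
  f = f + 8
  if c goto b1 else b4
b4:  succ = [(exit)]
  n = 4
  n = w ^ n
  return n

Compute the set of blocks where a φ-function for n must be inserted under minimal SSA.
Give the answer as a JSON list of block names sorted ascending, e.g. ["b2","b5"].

idom tree: b1←b0 b2←b1 b3←b2 b4←b1
Join-block Dom:
  b1: preds {b0,b2,b3}: {b0} ∩ {b0,b1,b2} ∩ {b0,b1,b2,b3} = {b0}; idom=b0
  b4: preds {b1,b3}: {b0,b1} ∩ {b0,b1,b2,b3} = {b0,b1}; idom=b1

Frontier:
  join b1 pred b0: · stop@b0
  join b1 pred b2: b2→b1 stop@b0
  join b1 pred b3: b3→b2→b1 stop@b0
  join b4 pred b1: · stop@b1
  join b4 pred b3: b3→b2 stop@b1
  b0 → ∅
  b1 → {b1}
  b2 → {b1,b4}
  b3 → {b1,b4}
  b4 → ∅

φ for n: defs {b2,b4}
  DF⁺ = {b1,b4}

Answer: ["b1", "b4"]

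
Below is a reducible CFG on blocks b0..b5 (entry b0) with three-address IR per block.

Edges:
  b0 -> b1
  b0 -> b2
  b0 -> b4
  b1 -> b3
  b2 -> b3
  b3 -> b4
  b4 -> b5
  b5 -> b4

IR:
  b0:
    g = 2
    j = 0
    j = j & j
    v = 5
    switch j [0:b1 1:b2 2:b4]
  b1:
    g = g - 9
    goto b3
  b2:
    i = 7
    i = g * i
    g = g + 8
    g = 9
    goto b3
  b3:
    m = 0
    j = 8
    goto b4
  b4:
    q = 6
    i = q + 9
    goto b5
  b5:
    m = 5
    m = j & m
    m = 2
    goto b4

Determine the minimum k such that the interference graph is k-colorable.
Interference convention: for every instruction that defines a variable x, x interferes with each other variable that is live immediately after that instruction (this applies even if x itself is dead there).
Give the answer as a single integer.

Answer: 3

Derivation:
Per-block:
  b0 def {g,j,v} use ∅
  b1 def {g} use {g}
  b2 def {g,i} use {g}
  b3 def {j,m} use ∅
  b4 def {i,q} use ∅
  b5 def {m} use {j}

Live sets:
  b0 li=∅ lo={g,j}
  b1 li={g} lo=∅
  b2 li={g} lo=∅
  b3 li=∅ lo={j}
  b4 li={j} lo={j}
  b5 li={j} lo={j}

Conflict graph:
  g: {i,j,v}
  i: {g,j}
  j: {g,i,m,q,v}
  m: {j}
  q: {j}
  v: {g,j}

Colouring:
  {g,i,j} pairwise interfere (3-clique) ⇒ χ ≥ 3
  assign g→c1 i→c2 j→c0 m→c1 q→c1 v→c2 — no edge inside a register ⇒ χ ≤ 3
  χ = 3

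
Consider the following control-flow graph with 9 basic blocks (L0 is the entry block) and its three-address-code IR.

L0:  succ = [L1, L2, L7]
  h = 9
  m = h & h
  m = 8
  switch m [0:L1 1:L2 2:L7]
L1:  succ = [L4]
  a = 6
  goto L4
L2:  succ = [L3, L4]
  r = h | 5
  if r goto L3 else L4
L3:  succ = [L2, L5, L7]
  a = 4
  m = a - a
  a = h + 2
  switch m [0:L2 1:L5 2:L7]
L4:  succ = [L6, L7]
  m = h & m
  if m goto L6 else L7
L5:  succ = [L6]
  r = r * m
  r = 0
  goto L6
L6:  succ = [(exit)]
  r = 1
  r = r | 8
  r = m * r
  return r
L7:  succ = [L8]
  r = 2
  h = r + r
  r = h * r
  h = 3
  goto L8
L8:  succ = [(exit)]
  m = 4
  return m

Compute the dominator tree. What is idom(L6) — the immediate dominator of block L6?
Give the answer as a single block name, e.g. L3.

idom tree: L1←L0 L2←L0 L3←L2 L4←L0 L5←L3 L6←L0 L7←L0 L8←L7
Join-block Dom:
  L2: preds {L0,L3}: {L0} ∩ {L0,L2,L3} = {L0}; idom=L0
  L4: preds {L1,L2}: {L0,L1} ∩ {L0,L2} = {L0}; idom=L0
  L6: preds {L4,L5}: {L0,L4} ∩ {L0,L2,L3,L5} = {L0}; idom=L0
  L7: preds {L0,L3,L4}: {L0} ∩ {L0,L2,L3} ∩ {L0,L4} = {L0}; idom=L0

idom(L6) = L0

Answer: L0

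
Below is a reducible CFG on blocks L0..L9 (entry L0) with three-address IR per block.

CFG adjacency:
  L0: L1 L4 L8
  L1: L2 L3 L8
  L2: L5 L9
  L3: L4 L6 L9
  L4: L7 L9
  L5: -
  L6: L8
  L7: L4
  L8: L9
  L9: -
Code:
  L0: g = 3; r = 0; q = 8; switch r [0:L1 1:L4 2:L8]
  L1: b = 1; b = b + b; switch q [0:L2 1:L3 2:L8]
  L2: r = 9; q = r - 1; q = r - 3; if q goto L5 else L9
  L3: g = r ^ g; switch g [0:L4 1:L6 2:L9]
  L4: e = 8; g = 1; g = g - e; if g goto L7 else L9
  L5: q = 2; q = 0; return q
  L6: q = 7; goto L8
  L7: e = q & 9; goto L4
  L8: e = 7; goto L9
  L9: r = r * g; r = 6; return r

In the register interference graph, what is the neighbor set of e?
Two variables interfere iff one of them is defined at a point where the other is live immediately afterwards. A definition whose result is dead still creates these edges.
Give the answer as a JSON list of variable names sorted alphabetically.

Answer: ["g", "q", "r"]

Analysis:
Block summaries:
  L0 def {g,q,r} use ∅
  L1 def {b} use {q}
  L2 def {q,r} use ∅
  L3 def {g} use {g,r}
  L4 def {e,g} use ∅
  L5 def {q} use ∅
  L6 def {q} use ∅
  L7 def {e} use {q}
  L8 def {e} use ∅
  L9 def {r} use {g,r}

Live sets:
  L0: in=∅ out={g,q,r}
  L1: in={g,q,r} out={g,q,r}
  L2: in={g} out={g,r}
  L3: in={g,q,r} out={g,q,r}
  L4: in={q,r} out={g,q,r}
  L5: in=∅ out=∅
  L6: in={g,r} out={g,r}
  L7: in={q,r} out={q,r}
  L8: in={g,r} out={g,r}
  L9: in={g,r} out=∅

Interference:
  b — {g,q,r}
  e — {g,q,r}
  g — {b,e,q,r}
  q — {b,e,g,r}
  r — {b,e,g,q}

N(e) = ["g", "q", "r"]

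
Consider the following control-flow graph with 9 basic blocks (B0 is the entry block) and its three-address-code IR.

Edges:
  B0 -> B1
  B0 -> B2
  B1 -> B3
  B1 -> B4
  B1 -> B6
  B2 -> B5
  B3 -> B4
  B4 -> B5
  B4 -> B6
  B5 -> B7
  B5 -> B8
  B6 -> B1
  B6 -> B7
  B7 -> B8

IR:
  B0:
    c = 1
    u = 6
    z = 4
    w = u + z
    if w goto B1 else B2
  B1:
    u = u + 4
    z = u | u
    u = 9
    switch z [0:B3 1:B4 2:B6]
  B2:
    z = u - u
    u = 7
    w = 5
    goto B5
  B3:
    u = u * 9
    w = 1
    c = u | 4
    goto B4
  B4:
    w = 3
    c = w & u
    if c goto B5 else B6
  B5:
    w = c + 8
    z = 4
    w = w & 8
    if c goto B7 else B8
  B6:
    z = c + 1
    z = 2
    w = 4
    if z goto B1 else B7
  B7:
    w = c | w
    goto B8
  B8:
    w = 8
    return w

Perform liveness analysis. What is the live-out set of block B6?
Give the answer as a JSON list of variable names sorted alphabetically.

Answer: ["c", "u", "w"]

Derivation:
def/use:
  B0 def {c,u,w,z} use ∅
  B1 def {u,z} use {u}
  B2 def {u,w,z} use {u}
  B3 def {c,u,w} use {u}
  B4 def {c,w} use {u}
  B5 def {w,z} use {c}
  B6 def {w,z} use {c}
  B7 def {w} use {c,w}
  B8 def {w} use ∅

Backward fixpoint:
  B0: in=∅ out={c,u}
  B1: in={c,u} out={c,u}
  B2: in={c,u} out={c}
  B3: in={u} out={u}
  B4: in={u} out={c,u}
  B5: in={c} out={c,w}
  B6: in={c,u} out={c,u,w}
  B7: in={c,w} out=∅
  B8: in=∅ out=∅

live-out(B6) = ["c", "u", "w"]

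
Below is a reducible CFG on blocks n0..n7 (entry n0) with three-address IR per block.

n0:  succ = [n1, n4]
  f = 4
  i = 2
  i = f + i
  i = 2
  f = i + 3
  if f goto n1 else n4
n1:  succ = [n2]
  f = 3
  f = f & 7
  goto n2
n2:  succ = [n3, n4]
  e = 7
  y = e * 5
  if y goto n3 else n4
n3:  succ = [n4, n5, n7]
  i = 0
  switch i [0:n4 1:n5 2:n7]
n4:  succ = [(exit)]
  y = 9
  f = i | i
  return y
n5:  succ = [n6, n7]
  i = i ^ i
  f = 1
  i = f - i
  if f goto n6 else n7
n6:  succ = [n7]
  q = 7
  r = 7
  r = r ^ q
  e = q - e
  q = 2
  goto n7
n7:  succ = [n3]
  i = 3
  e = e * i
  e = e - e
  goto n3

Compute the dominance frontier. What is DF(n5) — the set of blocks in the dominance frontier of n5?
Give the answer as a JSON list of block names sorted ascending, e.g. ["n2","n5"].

idom tree: n1←n0 n2←n1 n3←n2 n4←n0 n5←n3 n6←n5 n7←n3
Join-block Dom:
  n3: preds {n2,n7}: {n0,n1,n2} ∩ {n0,n1,n2,n3,n7} = {n0,n1,n2}; idom=n2
  n4: preds {n0,n2,n3}: {n0} ∩ {n0,n1,n2} ∩ {n0,n1,n2,n3} = {n0}; idom=n0
  n7: preds {n3,n5,n6}: {n0,n1,n2,n3} ∩ {n0,n1,n2,n3,n5} ∩ {n0,n1,n2,n3,n5,n6} = {n0,n1,n2,n3}; idom=n3

DF derivation:
  n3←n2: walk · to n2
  n3←n7: walk n7→n3 to n2
  n4←n0: walk · to n0
  n4←n2: walk n2→n1 to n0
  n4←n3: walk n3→n2→n1 to n0
  n7←n3: walk · to n3
  n7←n5: walk n5 to n3
  n7←n6: walk n6→n5 to n3
  DF(n0)=∅
  DF(n1)={n4}
  DF(n2)={n4}
  DF(n3)={n3,n4}
  DF(n4)=∅
  DF(n5)={n7}
  DF(n6)={n7}
  DF(n7)={n3}

DF(n5) = ["n7"]

Answer: ["n7"]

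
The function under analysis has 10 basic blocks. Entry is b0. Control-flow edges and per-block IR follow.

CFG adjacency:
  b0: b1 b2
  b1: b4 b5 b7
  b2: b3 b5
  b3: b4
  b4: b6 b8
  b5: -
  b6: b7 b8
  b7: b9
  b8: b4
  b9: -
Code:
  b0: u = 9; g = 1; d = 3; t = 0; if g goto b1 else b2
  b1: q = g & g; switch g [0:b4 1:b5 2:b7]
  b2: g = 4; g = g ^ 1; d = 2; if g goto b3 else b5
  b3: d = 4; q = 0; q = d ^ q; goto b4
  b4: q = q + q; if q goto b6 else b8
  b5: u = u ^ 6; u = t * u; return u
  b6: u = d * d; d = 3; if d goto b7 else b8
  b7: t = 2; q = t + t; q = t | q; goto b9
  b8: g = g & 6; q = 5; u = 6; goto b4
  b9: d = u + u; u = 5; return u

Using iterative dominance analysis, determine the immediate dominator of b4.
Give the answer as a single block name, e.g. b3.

Answer: b0

Working:
idom tree: b1←b0 b2←b0 b3←b2 b4←b0 b5←b0 b6←b4 b7←b0 b8←b4 b9←b7
Join-block Dom:
  b4: preds {b1,b3,b8}: {b0,b1} ∩ {b0,b2,b3} ∩ {b0,b4,b8} = {b0}; idom=b0
  b5: preds {b1,b2}: {b0,b1} ∩ {b0,b2} = {b0}; idom=b0
  b7: preds {b1,b6}: {b0,b1} ∩ {b0,b4,b6} = {b0}; idom=b0
  b8: preds {b4,b6}: {b0,b4} ∩ {b0,b4,b6} = {b0,b4}; idom=b4

idom(b4) = b0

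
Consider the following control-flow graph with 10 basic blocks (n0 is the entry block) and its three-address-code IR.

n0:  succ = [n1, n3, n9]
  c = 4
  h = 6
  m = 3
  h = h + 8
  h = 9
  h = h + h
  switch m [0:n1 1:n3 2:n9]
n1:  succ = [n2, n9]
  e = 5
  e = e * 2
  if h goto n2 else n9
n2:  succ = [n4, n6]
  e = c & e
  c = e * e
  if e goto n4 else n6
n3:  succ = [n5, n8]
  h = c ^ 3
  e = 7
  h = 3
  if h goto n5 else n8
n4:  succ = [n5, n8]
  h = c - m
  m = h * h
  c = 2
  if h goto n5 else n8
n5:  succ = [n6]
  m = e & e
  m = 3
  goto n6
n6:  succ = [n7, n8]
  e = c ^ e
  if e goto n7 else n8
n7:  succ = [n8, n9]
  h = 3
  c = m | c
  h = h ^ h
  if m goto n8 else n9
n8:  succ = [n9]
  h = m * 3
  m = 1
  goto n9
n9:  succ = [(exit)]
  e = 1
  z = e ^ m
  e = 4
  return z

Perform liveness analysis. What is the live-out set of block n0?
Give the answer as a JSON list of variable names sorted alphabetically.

def/use:
  n0: def={c,h,m} ue=∅
  n1: def={e} ue={h}
  n2: def={c,e} ue={c,e}
  n3: def={e,h} ue={c}
  n4: def={c,h,m} ue={c,m}
  n5: def={m} ue={e}
  n6: def={e} ue={c,e}
  n7: def={c,h} ue={c,m}
  n8: def={h,m} ue={m}
  n9: def={e,z} ue={m}

Liveness:
  n0 li=∅ lo={c,h,m}
  n1 li={c,h,m} lo={c,e,m}
  n2 li={c,e,m} lo={c,e,m}
  n3 li={c,m} lo={c,e,m}
  n4 li={c,e,m} lo={c,e,m}
  n5 li={c,e} lo={c,e,m}
  n6 li={c,e,m} lo={c,m}
  n7 li={c,m} lo={m}
  n8 li={m} lo={m}
  n9 li={m} lo=∅

live-out(n0) = ["c", "h", "m"]

Answer: ["c", "h", "m"]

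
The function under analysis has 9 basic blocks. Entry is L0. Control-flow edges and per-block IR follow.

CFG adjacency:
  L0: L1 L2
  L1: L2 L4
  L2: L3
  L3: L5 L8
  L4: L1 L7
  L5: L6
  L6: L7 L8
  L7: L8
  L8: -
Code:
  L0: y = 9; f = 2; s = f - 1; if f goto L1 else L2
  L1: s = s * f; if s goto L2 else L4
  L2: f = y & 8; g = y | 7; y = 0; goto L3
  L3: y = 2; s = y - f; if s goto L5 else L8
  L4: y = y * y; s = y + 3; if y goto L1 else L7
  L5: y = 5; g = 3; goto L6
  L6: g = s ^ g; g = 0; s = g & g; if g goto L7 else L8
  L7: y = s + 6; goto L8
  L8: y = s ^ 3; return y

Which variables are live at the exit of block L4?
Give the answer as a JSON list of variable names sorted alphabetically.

Answer: ["f", "s", "y"]

Working:
Block summaries:
  L0: {f,s,y} / ∅
  L1: {s} / {f,s}
  L2: {f,g,y} / {y}
  L3: {s,y} / {f}
  L4: {s,y} / {y}
  L5: {g,y} / ∅
  L6: {g,s} / {g,s}
  L7: {y} / {s}
  L8: {y} / {s}

Backward fixpoint:
  L0 li=∅ lo={f,s,y}
  L1 li={f,s,y} lo={f,y}
  L2 li={y} lo={f}
  L3 li={f} lo={s}
  L4 li={f,y} lo={f,s,y}
  L5 li={s} lo={g,s}
  L6 li={g,s} lo={s}
  L7 li={s} lo={s}
  L8 li={s} lo=∅

live-out(L4) = ["f", "s", "y"]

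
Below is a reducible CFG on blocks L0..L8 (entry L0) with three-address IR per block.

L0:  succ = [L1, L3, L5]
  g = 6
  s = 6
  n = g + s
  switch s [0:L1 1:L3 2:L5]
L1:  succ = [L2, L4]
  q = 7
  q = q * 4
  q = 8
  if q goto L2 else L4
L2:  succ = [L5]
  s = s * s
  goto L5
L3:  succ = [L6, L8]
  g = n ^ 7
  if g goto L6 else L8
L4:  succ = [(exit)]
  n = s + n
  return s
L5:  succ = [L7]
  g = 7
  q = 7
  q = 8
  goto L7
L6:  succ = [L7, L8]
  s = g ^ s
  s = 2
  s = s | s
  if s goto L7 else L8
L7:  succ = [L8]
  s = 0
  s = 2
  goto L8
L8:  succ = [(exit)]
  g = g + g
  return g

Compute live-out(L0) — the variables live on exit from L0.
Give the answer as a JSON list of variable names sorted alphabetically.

Block summaries:
  L0 def {g,n,s} use ∅
  L1 def {q} use ∅
  L2 def {s} use {s}
  L3 def {g} use {n}
  L4 def {n} use {n,s}
  L5 def {g,q} use ∅
  L6 def {s} use {g,s}
  L7 def {s} use ∅
  L8 def {g} use {g}

Live sets:
  L0: in=∅ out={n,s}
  L1: in={n,s} out={n,s}
  L2: in={s} out=∅
  L3: in={n,s} out={g,s}
  L4: in={n,s} out=∅
  L5: in=∅ out={g}
  L6: in={g,s} out={g}
  L7: in={g} out={g}
  L8: in={g} out=∅

live-out(L0) = ["n", "s"]

Answer: ["n", "s"]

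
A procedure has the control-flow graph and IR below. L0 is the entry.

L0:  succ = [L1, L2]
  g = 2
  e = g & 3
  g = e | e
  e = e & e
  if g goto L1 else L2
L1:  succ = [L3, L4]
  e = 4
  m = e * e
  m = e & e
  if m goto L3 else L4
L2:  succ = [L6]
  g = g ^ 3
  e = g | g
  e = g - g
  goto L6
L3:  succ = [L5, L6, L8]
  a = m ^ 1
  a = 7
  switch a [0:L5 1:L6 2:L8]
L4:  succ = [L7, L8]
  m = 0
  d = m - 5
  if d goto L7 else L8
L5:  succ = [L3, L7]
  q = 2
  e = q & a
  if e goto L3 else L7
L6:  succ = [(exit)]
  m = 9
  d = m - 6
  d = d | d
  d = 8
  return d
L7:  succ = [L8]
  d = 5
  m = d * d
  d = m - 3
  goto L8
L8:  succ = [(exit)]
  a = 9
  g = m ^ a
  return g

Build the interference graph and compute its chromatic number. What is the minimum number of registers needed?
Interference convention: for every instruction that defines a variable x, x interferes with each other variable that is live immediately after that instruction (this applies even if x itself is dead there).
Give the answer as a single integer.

Answer: 3

Derivation:
Block summaries:
  L0: {e,g} / ∅
  L1: {e,m} / ∅
  L2: {e,g} / {g}
  L3: {a} / {m}
  L4: {d,m} / ∅
  L5: {e,q} / {a}
  L6: {d,m} / ∅
  L7: {d,m} / ∅
  L8: {a,g} / {m}

Backward fixpoint:
  L0 li=∅ lo={g}
  L1 li=∅ lo={m}
  L2 li={g} lo=∅
  L3 li={m} lo={a,m}
  L4 li=∅ lo={m}
  L5 li={a,m} lo={m}
  L6 li=∅ lo=∅
  L7 li=∅ lo={m}
  L8 li={m} lo=∅

Interfere edges:
  a: {m,q}
  d: {m}
  e: {g,m}
  g: {e}
  m: {a,d,e,q}
  q: {a,m}

Registers:
  {a,m,q} pairwise interfere (3-clique) ⇒ χ ≥ 3
  3-colouring: r0={g,m}  r1={a,d,e}  r2={q}
  χ = 3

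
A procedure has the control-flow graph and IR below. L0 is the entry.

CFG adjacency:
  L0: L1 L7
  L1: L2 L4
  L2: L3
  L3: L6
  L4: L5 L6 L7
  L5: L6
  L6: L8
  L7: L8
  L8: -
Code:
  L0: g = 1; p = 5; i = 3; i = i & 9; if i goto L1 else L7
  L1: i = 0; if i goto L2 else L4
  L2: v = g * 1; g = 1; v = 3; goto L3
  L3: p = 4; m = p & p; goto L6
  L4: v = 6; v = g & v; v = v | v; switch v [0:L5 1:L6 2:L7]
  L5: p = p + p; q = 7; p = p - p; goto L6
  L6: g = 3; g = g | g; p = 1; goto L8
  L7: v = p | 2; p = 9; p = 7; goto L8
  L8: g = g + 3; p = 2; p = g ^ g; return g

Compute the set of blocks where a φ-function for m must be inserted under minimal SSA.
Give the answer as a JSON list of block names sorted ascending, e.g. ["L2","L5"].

idom tree: L1←L0 L2←L1 L3←L2 L4←L1 L5←L4 L6←L1 L7←L0 L8←L0
Join-block Dom:
  L6: preds {L3,L4,L5}: {L0,L1,L2,L3} ∩ {L0,L1,L4} ∩ {L0,L1,L4,L5} = {L0,L1}; idom=L1
  L7: preds {L0,L4}: {L0} ∩ {L0,L1,L4} = {L0}; idom=L0
  L8: preds {L6,L7}: {L0,L1,L6} ∩ {L0,L7} = {L0}; idom=L0

Frontier:
  L6←L3: walk L3→L2 to L1
  L6←L4: walk L4 to L1
  L6←L5: walk L5→L4 to L1
  L7←L0: walk · to L0
  L7←L4: walk L4→L1 to L0
  L8←L6: walk L6→L1 to L0
  L8←L7: walk L7 to L0
  DF(L0)=∅
  DF(L1)={L7,L8}
  DF(L2)={L6}
  DF(L3)={L6}
  DF(L4)={L6,L7}
  DF(L5)={L6}
  DF(L6)={L8}
  DF(L7)={L8}
  DF(L8)=∅

φ for m: defs {L3}
  DF⁺ = {L6,L8}

Answer: ["L6", "L8"]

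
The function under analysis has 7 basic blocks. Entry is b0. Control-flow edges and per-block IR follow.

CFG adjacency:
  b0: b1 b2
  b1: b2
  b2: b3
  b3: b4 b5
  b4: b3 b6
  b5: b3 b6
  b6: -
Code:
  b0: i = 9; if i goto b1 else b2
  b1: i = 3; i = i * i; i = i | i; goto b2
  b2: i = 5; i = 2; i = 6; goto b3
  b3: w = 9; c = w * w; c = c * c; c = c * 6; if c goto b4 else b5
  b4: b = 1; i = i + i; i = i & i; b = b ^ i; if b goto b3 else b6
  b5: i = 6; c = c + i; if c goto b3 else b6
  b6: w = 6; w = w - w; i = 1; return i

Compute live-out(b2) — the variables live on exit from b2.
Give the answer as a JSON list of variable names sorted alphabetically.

Block summaries:
  b0: def={i} ue=∅
  b1: def={i} ue=∅
  b2: def={i} ue=∅
  b3: def={c,w} ue=∅
  b4: def={b,i} ue={i}
  b5: def={c,i} ue={c}
  b6: def={i,w} ue=∅

Liveness:
  b0 li=∅ lo=∅
  b1 li=∅ lo=∅
  b2 li=∅ lo={i}
  b3 li={i} lo={c,i}
  b4 li={i} lo={i}
  b5 li={c} lo={i}
  b6 li=∅ lo=∅

live-out(b2) = ["i"]

Answer: ["i"]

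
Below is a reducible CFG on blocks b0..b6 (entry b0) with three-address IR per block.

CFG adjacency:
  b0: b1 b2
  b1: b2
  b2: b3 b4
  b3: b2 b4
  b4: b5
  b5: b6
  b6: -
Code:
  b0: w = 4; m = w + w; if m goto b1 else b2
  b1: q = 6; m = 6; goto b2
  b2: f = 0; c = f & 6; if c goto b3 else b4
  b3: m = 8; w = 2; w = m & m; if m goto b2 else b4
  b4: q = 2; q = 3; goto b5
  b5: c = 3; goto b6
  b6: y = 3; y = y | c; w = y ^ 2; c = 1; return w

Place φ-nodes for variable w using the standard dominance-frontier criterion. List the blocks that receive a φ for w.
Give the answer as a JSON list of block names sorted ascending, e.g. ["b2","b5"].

idom tree: b1←b0 b2←b0 b3←b2 b4←b2 b5←b4 b6←b5
Join-block Dom:
  b2: preds {b0,b1,b3}: {b0} ∩ {b0,b1} ∩ {b0,b2,b3} = {b0}; idom=b0
  b4: preds {b2,b3}: {b0,b2} ∩ {b0,b2,b3} = {b0,b2}; idom=b2

Frontier:
  b2←b0: walk · to b0
  b2←b1: walk b1 to b0
  b2←b3: walk b3→b2 to b0
  b4←b2: walk · to b2
  b4←b3: walk b3 to b2
  b0 → ∅
  b1 → {b2}
  b2 → {b2}
  b3 → {b2,b4}
  b4 → ∅
  b5 → ∅
  b6 → ∅

φ for w: defs {b0,b3,b6}
  DF⁺ = {b2,b4}

Answer: ["b2", "b4"]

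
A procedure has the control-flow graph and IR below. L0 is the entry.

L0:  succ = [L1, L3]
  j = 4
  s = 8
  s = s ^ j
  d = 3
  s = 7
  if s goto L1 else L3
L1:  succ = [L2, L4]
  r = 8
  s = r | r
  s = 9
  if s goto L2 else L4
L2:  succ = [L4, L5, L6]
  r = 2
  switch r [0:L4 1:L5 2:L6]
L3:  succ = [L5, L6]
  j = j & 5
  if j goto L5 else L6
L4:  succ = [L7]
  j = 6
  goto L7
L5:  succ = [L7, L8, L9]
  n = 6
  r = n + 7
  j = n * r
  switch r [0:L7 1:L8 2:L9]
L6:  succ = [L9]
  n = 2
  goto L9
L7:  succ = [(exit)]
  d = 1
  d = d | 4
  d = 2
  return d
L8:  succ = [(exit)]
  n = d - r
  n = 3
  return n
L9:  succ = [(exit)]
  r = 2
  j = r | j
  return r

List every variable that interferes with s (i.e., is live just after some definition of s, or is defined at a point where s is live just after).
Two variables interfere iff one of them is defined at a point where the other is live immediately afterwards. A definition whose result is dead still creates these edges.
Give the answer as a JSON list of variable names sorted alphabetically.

Answer: ["d", "j"]

Working:
Block summaries:
  L0: {d,j,s} / ∅
  L1: {r,s} / ∅
  L2: {r} / ∅
  L3: {j} / {j}
  L4: {j} / ∅
  L5: {j,n,r} / ∅
  L6: {n} / ∅
  L7: {d} / ∅
  L8: {n} / {d,r}
  L9: {j,r} / {j}

Liveness:
  L0: in=∅ out={d,j}
  L1: in={d,j} out={d,j}
  L2: in={d,j} out={d,j}
  L3: in={d,j} out={d,j}
  L4: in=∅ out=∅
  L5: in={d} out={d,j,r}
  L6: in={j} out={j}
  L7: in=∅ out=∅
  L8: in={d,r} out=∅
  L9: in={j} out=∅

Interference:
  d↔{j,n,r,s}
  j↔{d,n,r,s}
  n↔{d,j,r}
  r↔{d,j,n}
  s↔{d,j}

N(s) = ["d", "j"]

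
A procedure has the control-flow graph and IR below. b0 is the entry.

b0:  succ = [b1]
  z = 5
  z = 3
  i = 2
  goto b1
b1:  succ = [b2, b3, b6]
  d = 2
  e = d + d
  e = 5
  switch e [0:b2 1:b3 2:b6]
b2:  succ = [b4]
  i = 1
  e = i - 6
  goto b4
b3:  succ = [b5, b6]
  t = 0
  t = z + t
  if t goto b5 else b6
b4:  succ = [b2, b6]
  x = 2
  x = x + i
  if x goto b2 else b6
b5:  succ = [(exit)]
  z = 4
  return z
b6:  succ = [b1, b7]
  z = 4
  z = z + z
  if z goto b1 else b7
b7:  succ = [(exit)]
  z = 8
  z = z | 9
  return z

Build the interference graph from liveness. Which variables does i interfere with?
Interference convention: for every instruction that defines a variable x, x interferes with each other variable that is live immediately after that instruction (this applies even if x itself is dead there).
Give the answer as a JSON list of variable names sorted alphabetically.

def/use:
  b0: {i,z} / ∅
  b1: {d,e} / ∅
  b2: {e,i} / ∅
  b3: {t} / {z}
  b4: {x} / {i}
  b5: {z} / ∅
  b6: {z} / ∅
  b7: {z} / ∅

Backward fixpoint:
  b0: in=∅ out={z}
  b1: in={z} out={z}
  b2: in=∅ out={i}
  b3: in={z} out=∅
  b4: in={i} out=∅
  b5: in=∅ out=∅
  b6: in=∅ out={z}
  b7: in=∅ out=∅

Conflict graph:
  d↔{z}
  e↔{i,z}
  i↔{e,x,z}
  t↔{z}
  x↔{i}
  z↔{d,e,i,t}

N(i) = ["e", "x", "z"]

Answer: ["e", "x", "z"]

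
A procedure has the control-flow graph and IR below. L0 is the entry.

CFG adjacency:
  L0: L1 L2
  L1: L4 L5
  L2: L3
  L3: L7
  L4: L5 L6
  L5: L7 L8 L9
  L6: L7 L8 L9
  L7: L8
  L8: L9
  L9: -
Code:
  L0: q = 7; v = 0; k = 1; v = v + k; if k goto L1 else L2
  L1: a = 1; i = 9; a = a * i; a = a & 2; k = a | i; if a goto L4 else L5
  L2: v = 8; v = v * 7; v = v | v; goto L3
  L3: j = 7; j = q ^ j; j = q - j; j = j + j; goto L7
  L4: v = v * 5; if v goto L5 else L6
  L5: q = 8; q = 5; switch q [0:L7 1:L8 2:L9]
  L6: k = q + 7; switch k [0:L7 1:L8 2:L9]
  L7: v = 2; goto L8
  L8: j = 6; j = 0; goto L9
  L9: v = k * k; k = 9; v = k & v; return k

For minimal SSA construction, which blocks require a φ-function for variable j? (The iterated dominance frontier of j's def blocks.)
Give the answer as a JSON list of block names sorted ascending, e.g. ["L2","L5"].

Answer: ["L7", "L8", "L9"]

Derivation:
idom tree: L1←L0 L2←L0 L3←L2 L4←L1 L5←L1 L6←L4 L7←L0 L8←L0 L9←L0
Dom at joins:
  L5: preds {L1,L4}: {L0,L1} ∩ {L0,L1,L4} = {L0,L1}; idom=L1
  L7: preds {L3,L5,L6}: {L0,L2,L3} ∩ {L0,L1,L5} ∩ {L0,L1,L4,L6} = {L0}; idom=L0
  L8: preds {L5,L6,L7}: {L0,L1,L5} ∩ {L0,L1,L4,L6} ∩ {L0,L7} = {L0}; idom=L0
  L9: preds {L5,L6,L8}: {L0,L1,L5} ∩ {L0,L1,L4,L6} ∩ {L0,L8} = {L0}; idom=L0

DF walk-up:
  L5←L1: walk · to L1
  L5←L4: walk L4 to L1
  L7←L3: walk L3→L2 to L0
  L7←L5: walk L5→L1 to L0
  L7←L6: walk L6→L4→L1 to L0
  L8←L5: walk L5→L1 to L0
  L8←L6: walk L6→L4→L1 to L0
  L8←L7: walk L7 to L0
  L9←L5: walk L5→L1 to L0
  L9←L6: walk L6→L4→L1 to L0
  L9←L8: walk L8 to L0
  L0: DF=∅
  L1: DF={L7,L8,L9}
  L2: DF={L7}
  L3: DF={L7}
  L4: DF={L5,L7,L8,L9}
  L5: DF={L7,L8,L9}
  L6: DF={L7,L8,L9}
  L7: DF={L8}
  L8: DF={L9}
  L9: DF=∅

φ for j: defs {L3,L8}
  DF⁺ = {L7,L8,L9}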